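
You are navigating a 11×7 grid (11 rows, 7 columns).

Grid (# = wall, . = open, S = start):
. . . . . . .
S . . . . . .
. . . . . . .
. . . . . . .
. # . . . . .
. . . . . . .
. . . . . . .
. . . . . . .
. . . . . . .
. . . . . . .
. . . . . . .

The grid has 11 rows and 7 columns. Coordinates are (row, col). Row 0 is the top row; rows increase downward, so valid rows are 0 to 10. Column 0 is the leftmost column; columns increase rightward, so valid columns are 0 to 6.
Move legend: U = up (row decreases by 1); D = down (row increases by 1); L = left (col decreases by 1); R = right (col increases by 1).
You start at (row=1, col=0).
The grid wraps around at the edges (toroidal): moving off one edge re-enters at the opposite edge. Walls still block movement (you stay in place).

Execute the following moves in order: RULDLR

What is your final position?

Answer: Final position: (row=1, col=0)

Derivation:
Start: (row=1, col=0)
  R (right): (row=1, col=0) -> (row=1, col=1)
  U (up): (row=1, col=1) -> (row=0, col=1)
  L (left): (row=0, col=1) -> (row=0, col=0)
  D (down): (row=0, col=0) -> (row=1, col=0)
  L (left): (row=1, col=0) -> (row=1, col=6)
  R (right): (row=1, col=6) -> (row=1, col=0)
Final: (row=1, col=0)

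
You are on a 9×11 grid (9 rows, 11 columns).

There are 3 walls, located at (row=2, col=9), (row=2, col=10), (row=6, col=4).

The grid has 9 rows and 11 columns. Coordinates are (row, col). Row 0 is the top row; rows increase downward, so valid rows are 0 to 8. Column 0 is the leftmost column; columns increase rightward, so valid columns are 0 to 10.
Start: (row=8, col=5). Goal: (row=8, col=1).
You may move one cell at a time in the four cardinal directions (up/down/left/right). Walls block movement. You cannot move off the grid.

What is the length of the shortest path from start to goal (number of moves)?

Answer: Shortest path length: 4

Derivation:
BFS from (row=8, col=5) until reaching (row=8, col=1):
  Distance 0: (row=8, col=5)
  Distance 1: (row=7, col=5), (row=8, col=4), (row=8, col=6)
  Distance 2: (row=6, col=5), (row=7, col=4), (row=7, col=6), (row=8, col=3), (row=8, col=7)
  Distance 3: (row=5, col=5), (row=6, col=6), (row=7, col=3), (row=7, col=7), (row=8, col=2), (row=8, col=8)
  Distance 4: (row=4, col=5), (row=5, col=4), (row=5, col=6), (row=6, col=3), (row=6, col=7), (row=7, col=2), (row=7, col=8), (row=8, col=1), (row=8, col=9)  <- goal reached here
One shortest path (4 moves): (row=8, col=5) -> (row=8, col=4) -> (row=8, col=3) -> (row=8, col=2) -> (row=8, col=1)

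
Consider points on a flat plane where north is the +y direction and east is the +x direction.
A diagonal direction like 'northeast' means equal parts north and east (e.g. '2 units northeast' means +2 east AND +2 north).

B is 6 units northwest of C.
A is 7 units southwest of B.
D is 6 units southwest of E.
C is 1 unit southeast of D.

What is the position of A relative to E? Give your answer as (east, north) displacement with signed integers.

Place E at the origin (east=0, north=0).
  D is 6 units southwest of E: delta (east=-6, north=-6); D at (east=-6, north=-6).
  C is 1 unit southeast of D: delta (east=+1, north=-1); C at (east=-5, north=-7).
  B is 6 units northwest of C: delta (east=-6, north=+6); B at (east=-11, north=-1).
  A is 7 units southwest of B: delta (east=-7, north=-7); A at (east=-18, north=-8).
Therefore A relative to E: (east=-18, north=-8).

Answer: A is at (east=-18, north=-8) relative to E.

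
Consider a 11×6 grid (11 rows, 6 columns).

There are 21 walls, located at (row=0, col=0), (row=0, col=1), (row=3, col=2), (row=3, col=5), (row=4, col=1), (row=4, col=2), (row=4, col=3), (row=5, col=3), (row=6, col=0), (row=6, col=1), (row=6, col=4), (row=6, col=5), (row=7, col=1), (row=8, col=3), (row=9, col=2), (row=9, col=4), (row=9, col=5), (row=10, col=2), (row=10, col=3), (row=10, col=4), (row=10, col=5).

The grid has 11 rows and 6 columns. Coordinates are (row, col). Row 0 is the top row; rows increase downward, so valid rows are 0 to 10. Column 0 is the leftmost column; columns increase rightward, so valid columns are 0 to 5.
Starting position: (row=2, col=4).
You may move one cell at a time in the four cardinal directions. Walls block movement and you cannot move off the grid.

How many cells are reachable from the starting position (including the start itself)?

BFS flood-fill from (row=2, col=4):
  Distance 0: (row=2, col=4)
  Distance 1: (row=1, col=4), (row=2, col=3), (row=2, col=5), (row=3, col=4)
  Distance 2: (row=0, col=4), (row=1, col=3), (row=1, col=5), (row=2, col=2), (row=3, col=3), (row=4, col=4)
  Distance 3: (row=0, col=3), (row=0, col=5), (row=1, col=2), (row=2, col=1), (row=4, col=5), (row=5, col=4)
  Distance 4: (row=0, col=2), (row=1, col=1), (row=2, col=0), (row=3, col=1), (row=5, col=5)
  Distance 5: (row=1, col=0), (row=3, col=0)
  Distance 6: (row=4, col=0)
  Distance 7: (row=5, col=0)
  Distance 8: (row=5, col=1)
  Distance 9: (row=5, col=2)
  Distance 10: (row=6, col=2)
  Distance 11: (row=6, col=3), (row=7, col=2)
  Distance 12: (row=7, col=3), (row=8, col=2)
  Distance 13: (row=7, col=4), (row=8, col=1)
  Distance 14: (row=7, col=5), (row=8, col=0), (row=8, col=4), (row=9, col=1)
  Distance 15: (row=7, col=0), (row=8, col=5), (row=9, col=0), (row=10, col=1)
  Distance 16: (row=10, col=0)
Total reachable: 44 (grid has 45 open cells total)

Answer: Reachable cells: 44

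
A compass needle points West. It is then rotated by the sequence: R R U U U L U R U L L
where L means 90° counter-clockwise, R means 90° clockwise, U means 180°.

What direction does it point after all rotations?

Answer: Final heading: East

Derivation:
Start: West
  R (right (90° clockwise)) -> North
  R (right (90° clockwise)) -> East
  U (U-turn (180°)) -> West
  U (U-turn (180°)) -> East
  U (U-turn (180°)) -> West
  L (left (90° counter-clockwise)) -> South
  U (U-turn (180°)) -> North
  R (right (90° clockwise)) -> East
  U (U-turn (180°)) -> West
  L (left (90° counter-clockwise)) -> South
  L (left (90° counter-clockwise)) -> East
Final: East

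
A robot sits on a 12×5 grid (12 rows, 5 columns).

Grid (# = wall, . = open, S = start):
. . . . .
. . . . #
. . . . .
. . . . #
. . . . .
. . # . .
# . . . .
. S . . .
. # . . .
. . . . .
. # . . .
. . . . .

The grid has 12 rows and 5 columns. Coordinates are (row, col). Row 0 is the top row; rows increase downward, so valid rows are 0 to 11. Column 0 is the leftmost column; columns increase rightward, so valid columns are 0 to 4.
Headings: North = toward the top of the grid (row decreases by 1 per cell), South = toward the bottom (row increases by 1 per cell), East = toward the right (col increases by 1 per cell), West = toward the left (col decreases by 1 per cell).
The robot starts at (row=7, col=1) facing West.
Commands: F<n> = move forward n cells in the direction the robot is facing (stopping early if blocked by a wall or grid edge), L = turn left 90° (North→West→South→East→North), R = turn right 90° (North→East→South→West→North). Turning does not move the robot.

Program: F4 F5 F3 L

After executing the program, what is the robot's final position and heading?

Answer: Final position: (row=7, col=0), facing South

Derivation:
Start: (row=7, col=1), facing West
  F4: move forward 1/4 (blocked), now at (row=7, col=0)
  F5: move forward 0/5 (blocked), now at (row=7, col=0)
  F3: move forward 0/3 (blocked), now at (row=7, col=0)
  L: turn left, now facing South
Final: (row=7, col=0), facing South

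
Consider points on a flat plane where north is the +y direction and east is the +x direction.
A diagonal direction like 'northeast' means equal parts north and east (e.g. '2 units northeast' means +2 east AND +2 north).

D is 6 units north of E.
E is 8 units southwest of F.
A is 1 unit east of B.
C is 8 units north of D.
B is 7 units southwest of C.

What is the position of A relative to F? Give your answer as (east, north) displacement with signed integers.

Place F at the origin (east=0, north=0).
  E is 8 units southwest of F: delta (east=-8, north=-8); E at (east=-8, north=-8).
  D is 6 units north of E: delta (east=+0, north=+6); D at (east=-8, north=-2).
  C is 8 units north of D: delta (east=+0, north=+8); C at (east=-8, north=6).
  B is 7 units southwest of C: delta (east=-7, north=-7); B at (east=-15, north=-1).
  A is 1 unit east of B: delta (east=+1, north=+0); A at (east=-14, north=-1).
Therefore A relative to F: (east=-14, north=-1).

Answer: A is at (east=-14, north=-1) relative to F.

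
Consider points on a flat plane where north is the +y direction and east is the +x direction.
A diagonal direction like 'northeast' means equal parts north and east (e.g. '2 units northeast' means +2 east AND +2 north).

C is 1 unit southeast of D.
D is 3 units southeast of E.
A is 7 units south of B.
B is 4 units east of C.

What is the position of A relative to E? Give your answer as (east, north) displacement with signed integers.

Place E at the origin (east=0, north=0).
  D is 3 units southeast of E: delta (east=+3, north=-3); D at (east=3, north=-3).
  C is 1 unit southeast of D: delta (east=+1, north=-1); C at (east=4, north=-4).
  B is 4 units east of C: delta (east=+4, north=+0); B at (east=8, north=-4).
  A is 7 units south of B: delta (east=+0, north=-7); A at (east=8, north=-11).
Therefore A relative to E: (east=8, north=-11).

Answer: A is at (east=8, north=-11) relative to E.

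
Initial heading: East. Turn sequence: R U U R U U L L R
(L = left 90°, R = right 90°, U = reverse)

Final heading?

Answer: Final heading: South

Derivation:
Start: East
  R (right (90° clockwise)) -> South
  U (U-turn (180°)) -> North
  U (U-turn (180°)) -> South
  R (right (90° clockwise)) -> West
  U (U-turn (180°)) -> East
  U (U-turn (180°)) -> West
  L (left (90° counter-clockwise)) -> South
  L (left (90° counter-clockwise)) -> East
  R (right (90° clockwise)) -> South
Final: South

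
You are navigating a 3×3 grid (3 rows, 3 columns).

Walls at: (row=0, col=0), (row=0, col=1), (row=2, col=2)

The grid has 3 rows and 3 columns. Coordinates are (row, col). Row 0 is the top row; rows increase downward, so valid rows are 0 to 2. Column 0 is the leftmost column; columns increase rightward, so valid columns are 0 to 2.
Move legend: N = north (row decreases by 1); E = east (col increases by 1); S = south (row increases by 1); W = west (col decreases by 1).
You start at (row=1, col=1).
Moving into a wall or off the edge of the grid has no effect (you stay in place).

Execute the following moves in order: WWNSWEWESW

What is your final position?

Answer: Final position: (row=2, col=0)

Derivation:
Start: (row=1, col=1)
  W (west): (row=1, col=1) -> (row=1, col=0)
  W (west): blocked, stay at (row=1, col=0)
  N (north): blocked, stay at (row=1, col=0)
  S (south): (row=1, col=0) -> (row=2, col=0)
  W (west): blocked, stay at (row=2, col=0)
  E (east): (row=2, col=0) -> (row=2, col=1)
  W (west): (row=2, col=1) -> (row=2, col=0)
  E (east): (row=2, col=0) -> (row=2, col=1)
  S (south): blocked, stay at (row=2, col=1)
  W (west): (row=2, col=1) -> (row=2, col=0)
Final: (row=2, col=0)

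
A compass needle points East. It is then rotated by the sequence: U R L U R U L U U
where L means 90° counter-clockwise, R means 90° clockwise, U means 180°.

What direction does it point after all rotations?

Start: East
  U (U-turn (180°)) -> West
  R (right (90° clockwise)) -> North
  L (left (90° counter-clockwise)) -> West
  U (U-turn (180°)) -> East
  R (right (90° clockwise)) -> South
  U (U-turn (180°)) -> North
  L (left (90° counter-clockwise)) -> West
  U (U-turn (180°)) -> East
  U (U-turn (180°)) -> West
Final: West

Answer: Final heading: West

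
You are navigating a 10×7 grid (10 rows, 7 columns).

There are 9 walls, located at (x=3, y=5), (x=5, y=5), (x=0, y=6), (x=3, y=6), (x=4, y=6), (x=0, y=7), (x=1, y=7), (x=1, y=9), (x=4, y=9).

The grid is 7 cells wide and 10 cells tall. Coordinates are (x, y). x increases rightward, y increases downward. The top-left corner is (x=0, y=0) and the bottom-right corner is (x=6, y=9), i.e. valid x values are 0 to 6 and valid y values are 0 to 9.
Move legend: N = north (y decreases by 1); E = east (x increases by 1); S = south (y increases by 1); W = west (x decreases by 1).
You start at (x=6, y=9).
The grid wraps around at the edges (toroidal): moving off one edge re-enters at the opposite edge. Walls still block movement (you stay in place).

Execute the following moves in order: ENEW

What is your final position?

Answer: Final position: (x=0, y=8)

Derivation:
Start: (x=6, y=9)
  E (east): (x=6, y=9) -> (x=0, y=9)
  N (north): (x=0, y=9) -> (x=0, y=8)
  E (east): (x=0, y=8) -> (x=1, y=8)
  W (west): (x=1, y=8) -> (x=0, y=8)
Final: (x=0, y=8)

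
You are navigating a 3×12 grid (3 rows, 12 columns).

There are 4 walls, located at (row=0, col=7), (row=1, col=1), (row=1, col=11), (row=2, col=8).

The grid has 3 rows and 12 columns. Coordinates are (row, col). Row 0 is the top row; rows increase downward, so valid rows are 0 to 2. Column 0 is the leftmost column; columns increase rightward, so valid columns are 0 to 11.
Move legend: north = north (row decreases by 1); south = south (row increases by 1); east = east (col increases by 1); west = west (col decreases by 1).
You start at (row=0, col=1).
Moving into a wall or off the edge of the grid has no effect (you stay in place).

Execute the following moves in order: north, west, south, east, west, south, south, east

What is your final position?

Start: (row=0, col=1)
  north (north): blocked, stay at (row=0, col=1)
  west (west): (row=0, col=1) -> (row=0, col=0)
  south (south): (row=0, col=0) -> (row=1, col=0)
  east (east): blocked, stay at (row=1, col=0)
  west (west): blocked, stay at (row=1, col=0)
  south (south): (row=1, col=0) -> (row=2, col=0)
  south (south): blocked, stay at (row=2, col=0)
  east (east): (row=2, col=0) -> (row=2, col=1)
Final: (row=2, col=1)

Answer: Final position: (row=2, col=1)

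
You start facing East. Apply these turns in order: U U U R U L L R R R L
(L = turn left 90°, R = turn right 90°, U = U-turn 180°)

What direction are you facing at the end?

Start: East
  U (U-turn (180°)) -> West
  U (U-turn (180°)) -> East
  U (U-turn (180°)) -> West
  R (right (90° clockwise)) -> North
  U (U-turn (180°)) -> South
  L (left (90° counter-clockwise)) -> East
  L (left (90° counter-clockwise)) -> North
  R (right (90° clockwise)) -> East
  R (right (90° clockwise)) -> South
  R (right (90° clockwise)) -> West
  L (left (90° counter-clockwise)) -> South
Final: South

Answer: Final heading: South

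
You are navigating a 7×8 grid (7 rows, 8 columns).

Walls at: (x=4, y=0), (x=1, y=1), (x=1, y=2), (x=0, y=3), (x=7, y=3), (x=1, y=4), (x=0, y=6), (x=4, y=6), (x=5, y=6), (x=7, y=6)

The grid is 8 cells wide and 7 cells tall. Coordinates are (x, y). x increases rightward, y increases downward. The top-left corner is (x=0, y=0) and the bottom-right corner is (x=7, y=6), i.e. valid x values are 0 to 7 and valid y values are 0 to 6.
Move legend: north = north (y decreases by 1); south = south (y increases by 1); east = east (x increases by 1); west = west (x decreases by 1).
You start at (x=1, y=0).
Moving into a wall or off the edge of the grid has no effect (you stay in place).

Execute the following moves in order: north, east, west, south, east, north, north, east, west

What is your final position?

Start: (x=1, y=0)
  north (north): blocked, stay at (x=1, y=0)
  east (east): (x=1, y=0) -> (x=2, y=0)
  west (west): (x=2, y=0) -> (x=1, y=0)
  south (south): blocked, stay at (x=1, y=0)
  east (east): (x=1, y=0) -> (x=2, y=0)
  north (north): blocked, stay at (x=2, y=0)
  north (north): blocked, stay at (x=2, y=0)
  east (east): (x=2, y=0) -> (x=3, y=0)
  west (west): (x=3, y=0) -> (x=2, y=0)
Final: (x=2, y=0)

Answer: Final position: (x=2, y=0)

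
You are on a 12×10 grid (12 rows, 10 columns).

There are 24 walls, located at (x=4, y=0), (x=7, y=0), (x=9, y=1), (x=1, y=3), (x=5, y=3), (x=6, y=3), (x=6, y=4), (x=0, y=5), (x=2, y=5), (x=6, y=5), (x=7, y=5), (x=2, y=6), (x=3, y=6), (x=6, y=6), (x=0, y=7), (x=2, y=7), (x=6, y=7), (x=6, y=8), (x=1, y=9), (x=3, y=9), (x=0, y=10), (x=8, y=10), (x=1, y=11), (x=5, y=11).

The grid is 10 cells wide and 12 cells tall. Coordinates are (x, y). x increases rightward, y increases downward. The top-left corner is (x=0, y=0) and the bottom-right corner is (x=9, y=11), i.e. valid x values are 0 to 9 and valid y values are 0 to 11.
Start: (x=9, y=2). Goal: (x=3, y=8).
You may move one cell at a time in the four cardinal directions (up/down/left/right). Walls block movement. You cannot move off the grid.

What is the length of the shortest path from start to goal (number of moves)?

Answer: Shortest path length: 12

Derivation:
BFS from (x=9, y=2) until reaching (x=3, y=8):
  Distance 0: (x=9, y=2)
  Distance 1: (x=8, y=2), (x=9, y=3)
  Distance 2: (x=8, y=1), (x=7, y=2), (x=8, y=3), (x=9, y=4)
  Distance 3: (x=8, y=0), (x=7, y=1), (x=6, y=2), (x=7, y=3), (x=8, y=4), (x=9, y=5)
  Distance 4: (x=9, y=0), (x=6, y=1), (x=5, y=2), (x=7, y=4), (x=8, y=5), (x=9, y=6)
  Distance 5: (x=6, y=0), (x=5, y=1), (x=4, y=2), (x=8, y=6), (x=9, y=7)
  Distance 6: (x=5, y=0), (x=4, y=1), (x=3, y=2), (x=4, y=3), (x=7, y=6), (x=8, y=7), (x=9, y=8)
  Distance 7: (x=3, y=1), (x=2, y=2), (x=3, y=3), (x=4, y=4), (x=7, y=7), (x=8, y=8), (x=9, y=9)
  Distance 8: (x=3, y=0), (x=2, y=1), (x=1, y=2), (x=2, y=3), (x=3, y=4), (x=5, y=4), (x=4, y=5), (x=7, y=8), (x=8, y=9), (x=9, y=10)
  Distance 9: (x=2, y=0), (x=1, y=1), (x=0, y=2), (x=2, y=4), (x=3, y=5), (x=5, y=5), (x=4, y=6), (x=7, y=9), (x=9, y=11)
  Distance 10: (x=1, y=0), (x=0, y=1), (x=0, y=3), (x=1, y=4), (x=5, y=6), (x=4, y=7), (x=6, y=9), (x=7, y=10), (x=8, y=11)
  Distance 11: (x=0, y=0), (x=0, y=4), (x=1, y=5), (x=3, y=7), (x=5, y=7), (x=4, y=8), (x=5, y=9), (x=6, y=10), (x=7, y=11)
  Distance 12: (x=1, y=6), (x=3, y=8), (x=5, y=8), (x=4, y=9), (x=5, y=10), (x=6, y=11)  <- goal reached here
One shortest path (12 moves): (x=9, y=2) -> (x=8, y=2) -> (x=7, y=2) -> (x=6, y=2) -> (x=5, y=2) -> (x=4, y=2) -> (x=4, y=3) -> (x=4, y=4) -> (x=4, y=5) -> (x=4, y=6) -> (x=4, y=7) -> (x=3, y=7) -> (x=3, y=8)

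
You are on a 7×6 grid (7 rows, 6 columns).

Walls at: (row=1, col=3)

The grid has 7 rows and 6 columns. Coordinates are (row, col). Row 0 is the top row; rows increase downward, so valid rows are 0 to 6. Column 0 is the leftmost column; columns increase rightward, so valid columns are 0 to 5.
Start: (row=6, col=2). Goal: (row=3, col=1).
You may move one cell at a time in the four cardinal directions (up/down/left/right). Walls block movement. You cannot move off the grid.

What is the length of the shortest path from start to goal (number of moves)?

Answer: Shortest path length: 4

Derivation:
BFS from (row=6, col=2) until reaching (row=3, col=1):
  Distance 0: (row=6, col=2)
  Distance 1: (row=5, col=2), (row=6, col=1), (row=6, col=3)
  Distance 2: (row=4, col=2), (row=5, col=1), (row=5, col=3), (row=6, col=0), (row=6, col=4)
  Distance 3: (row=3, col=2), (row=4, col=1), (row=4, col=3), (row=5, col=0), (row=5, col=4), (row=6, col=5)
  Distance 4: (row=2, col=2), (row=3, col=1), (row=3, col=3), (row=4, col=0), (row=4, col=4), (row=5, col=5)  <- goal reached here
One shortest path (4 moves): (row=6, col=2) -> (row=6, col=1) -> (row=5, col=1) -> (row=4, col=1) -> (row=3, col=1)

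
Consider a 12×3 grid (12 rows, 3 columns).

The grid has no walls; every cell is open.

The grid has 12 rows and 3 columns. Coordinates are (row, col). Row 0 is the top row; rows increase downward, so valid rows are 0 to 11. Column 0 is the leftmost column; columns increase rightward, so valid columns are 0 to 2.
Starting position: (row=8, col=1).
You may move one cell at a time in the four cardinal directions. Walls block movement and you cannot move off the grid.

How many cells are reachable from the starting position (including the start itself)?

Answer: Reachable cells: 36

Derivation:
BFS flood-fill from (row=8, col=1):
  Distance 0: (row=8, col=1)
  Distance 1: (row=7, col=1), (row=8, col=0), (row=8, col=2), (row=9, col=1)
  Distance 2: (row=6, col=1), (row=7, col=0), (row=7, col=2), (row=9, col=0), (row=9, col=2), (row=10, col=1)
  Distance 3: (row=5, col=1), (row=6, col=0), (row=6, col=2), (row=10, col=0), (row=10, col=2), (row=11, col=1)
  Distance 4: (row=4, col=1), (row=5, col=0), (row=5, col=2), (row=11, col=0), (row=11, col=2)
  Distance 5: (row=3, col=1), (row=4, col=0), (row=4, col=2)
  Distance 6: (row=2, col=1), (row=3, col=0), (row=3, col=2)
  Distance 7: (row=1, col=1), (row=2, col=0), (row=2, col=2)
  Distance 8: (row=0, col=1), (row=1, col=0), (row=1, col=2)
  Distance 9: (row=0, col=0), (row=0, col=2)
Total reachable: 36 (grid has 36 open cells total)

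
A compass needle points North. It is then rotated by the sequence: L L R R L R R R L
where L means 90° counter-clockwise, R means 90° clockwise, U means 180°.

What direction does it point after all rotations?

Answer: Final heading: East

Derivation:
Start: North
  L (left (90° counter-clockwise)) -> West
  L (left (90° counter-clockwise)) -> South
  R (right (90° clockwise)) -> West
  R (right (90° clockwise)) -> North
  L (left (90° counter-clockwise)) -> West
  R (right (90° clockwise)) -> North
  R (right (90° clockwise)) -> East
  R (right (90° clockwise)) -> South
  L (left (90° counter-clockwise)) -> East
Final: East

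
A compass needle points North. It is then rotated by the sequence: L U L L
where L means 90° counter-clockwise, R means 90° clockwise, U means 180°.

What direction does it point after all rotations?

Start: North
  L (left (90° counter-clockwise)) -> West
  U (U-turn (180°)) -> East
  L (left (90° counter-clockwise)) -> North
  L (left (90° counter-clockwise)) -> West
Final: West

Answer: Final heading: West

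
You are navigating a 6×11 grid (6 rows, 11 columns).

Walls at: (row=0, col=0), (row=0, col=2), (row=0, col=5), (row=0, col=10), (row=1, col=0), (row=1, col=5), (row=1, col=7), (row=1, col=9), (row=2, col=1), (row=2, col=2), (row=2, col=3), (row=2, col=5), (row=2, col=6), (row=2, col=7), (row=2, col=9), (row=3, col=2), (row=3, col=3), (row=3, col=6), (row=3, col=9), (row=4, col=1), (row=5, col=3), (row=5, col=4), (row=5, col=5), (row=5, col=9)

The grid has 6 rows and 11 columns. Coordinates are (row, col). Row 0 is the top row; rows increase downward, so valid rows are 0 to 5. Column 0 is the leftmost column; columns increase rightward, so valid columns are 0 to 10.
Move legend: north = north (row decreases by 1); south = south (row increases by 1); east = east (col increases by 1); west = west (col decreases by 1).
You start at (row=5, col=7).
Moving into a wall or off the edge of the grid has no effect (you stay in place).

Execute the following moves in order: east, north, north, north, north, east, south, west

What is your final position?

Answer: Final position: (row=2, col=8)

Derivation:
Start: (row=5, col=7)
  east (east): (row=5, col=7) -> (row=5, col=8)
  north (north): (row=5, col=8) -> (row=4, col=8)
  north (north): (row=4, col=8) -> (row=3, col=8)
  north (north): (row=3, col=8) -> (row=2, col=8)
  north (north): (row=2, col=8) -> (row=1, col=8)
  east (east): blocked, stay at (row=1, col=8)
  south (south): (row=1, col=8) -> (row=2, col=8)
  west (west): blocked, stay at (row=2, col=8)
Final: (row=2, col=8)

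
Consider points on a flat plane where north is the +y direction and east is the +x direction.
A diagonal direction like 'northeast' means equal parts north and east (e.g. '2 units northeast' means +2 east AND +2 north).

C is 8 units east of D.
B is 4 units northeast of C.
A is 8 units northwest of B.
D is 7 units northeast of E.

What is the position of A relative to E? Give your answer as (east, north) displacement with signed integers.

Place E at the origin (east=0, north=0).
  D is 7 units northeast of E: delta (east=+7, north=+7); D at (east=7, north=7).
  C is 8 units east of D: delta (east=+8, north=+0); C at (east=15, north=7).
  B is 4 units northeast of C: delta (east=+4, north=+4); B at (east=19, north=11).
  A is 8 units northwest of B: delta (east=-8, north=+8); A at (east=11, north=19).
Therefore A relative to E: (east=11, north=19).

Answer: A is at (east=11, north=19) relative to E.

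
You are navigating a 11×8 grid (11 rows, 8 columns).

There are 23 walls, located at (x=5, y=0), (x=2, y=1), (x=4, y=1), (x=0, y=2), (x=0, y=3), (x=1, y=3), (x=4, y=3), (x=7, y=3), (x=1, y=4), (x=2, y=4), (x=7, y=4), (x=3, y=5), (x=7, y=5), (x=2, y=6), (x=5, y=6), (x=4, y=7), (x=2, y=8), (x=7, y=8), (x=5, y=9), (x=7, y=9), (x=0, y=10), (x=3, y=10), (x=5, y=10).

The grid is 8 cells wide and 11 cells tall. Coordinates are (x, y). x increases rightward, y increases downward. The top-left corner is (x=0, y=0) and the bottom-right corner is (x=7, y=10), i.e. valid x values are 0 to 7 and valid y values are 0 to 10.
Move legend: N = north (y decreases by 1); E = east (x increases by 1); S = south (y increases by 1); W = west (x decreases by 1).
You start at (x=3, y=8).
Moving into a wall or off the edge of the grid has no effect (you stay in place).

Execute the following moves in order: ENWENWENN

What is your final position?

Answer: Final position: (x=4, y=8)

Derivation:
Start: (x=3, y=8)
  E (east): (x=3, y=8) -> (x=4, y=8)
  N (north): blocked, stay at (x=4, y=8)
  W (west): (x=4, y=8) -> (x=3, y=8)
  E (east): (x=3, y=8) -> (x=4, y=8)
  N (north): blocked, stay at (x=4, y=8)
  W (west): (x=4, y=8) -> (x=3, y=8)
  E (east): (x=3, y=8) -> (x=4, y=8)
  N (north): blocked, stay at (x=4, y=8)
  N (north): blocked, stay at (x=4, y=8)
Final: (x=4, y=8)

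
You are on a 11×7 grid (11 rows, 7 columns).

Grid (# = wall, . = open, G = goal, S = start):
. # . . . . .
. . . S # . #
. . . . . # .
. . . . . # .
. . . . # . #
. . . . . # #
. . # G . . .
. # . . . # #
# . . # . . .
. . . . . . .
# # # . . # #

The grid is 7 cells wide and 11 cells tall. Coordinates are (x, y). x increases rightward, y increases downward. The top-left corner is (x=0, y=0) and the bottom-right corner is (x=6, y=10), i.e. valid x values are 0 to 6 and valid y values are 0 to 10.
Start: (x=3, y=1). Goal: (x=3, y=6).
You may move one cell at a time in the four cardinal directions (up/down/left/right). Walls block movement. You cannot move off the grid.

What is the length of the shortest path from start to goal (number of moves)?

Answer: Shortest path length: 5

Derivation:
BFS from (x=3, y=1) until reaching (x=3, y=6):
  Distance 0: (x=3, y=1)
  Distance 1: (x=3, y=0), (x=2, y=1), (x=3, y=2)
  Distance 2: (x=2, y=0), (x=4, y=0), (x=1, y=1), (x=2, y=2), (x=4, y=2), (x=3, y=3)
  Distance 3: (x=5, y=0), (x=0, y=1), (x=1, y=2), (x=2, y=3), (x=4, y=3), (x=3, y=4)
  Distance 4: (x=0, y=0), (x=6, y=0), (x=5, y=1), (x=0, y=2), (x=1, y=3), (x=2, y=4), (x=3, y=5)
  Distance 5: (x=0, y=3), (x=1, y=4), (x=2, y=5), (x=4, y=5), (x=3, y=6)  <- goal reached here
One shortest path (5 moves): (x=3, y=1) -> (x=3, y=2) -> (x=3, y=3) -> (x=3, y=4) -> (x=3, y=5) -> (x=3, y=6)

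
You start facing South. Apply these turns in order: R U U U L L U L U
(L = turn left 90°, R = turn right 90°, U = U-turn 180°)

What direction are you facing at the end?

Start: South
  R (right (90° clockwise)) -> West
  U (U-turn (180°)) -> East
  U (U-turn (180°)) -> West
  U (U-turn (180°)) -> East
  L (left (90° counter-clockwise)) -> North
  L (left (90° counter-clockwise)) -> West
  U (U-turn (180°)) -> East
  L (left (90° counter-clockwise)) -> North
  U (U-turn (180°)) -> South
Final: South

Answer: Final heading: South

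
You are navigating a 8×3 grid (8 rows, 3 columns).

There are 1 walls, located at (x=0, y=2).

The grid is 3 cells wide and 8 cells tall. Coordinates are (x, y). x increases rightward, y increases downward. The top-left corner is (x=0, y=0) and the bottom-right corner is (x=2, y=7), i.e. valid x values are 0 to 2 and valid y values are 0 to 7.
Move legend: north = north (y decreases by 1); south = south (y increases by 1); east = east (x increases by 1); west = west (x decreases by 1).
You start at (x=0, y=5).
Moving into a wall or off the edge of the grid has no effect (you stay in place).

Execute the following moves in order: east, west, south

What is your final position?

Start: (x=0, y=5)
  east (east): (x=0, y=5) -> (x=1, y=5)
  west (west): (x=1, y=5) -> (x=0, y=5)
  south (south): (x=0, y=5) -> (x=0, y=6)
Final: (x=0, y=6)

Answer: Final position: (x=0, y=6)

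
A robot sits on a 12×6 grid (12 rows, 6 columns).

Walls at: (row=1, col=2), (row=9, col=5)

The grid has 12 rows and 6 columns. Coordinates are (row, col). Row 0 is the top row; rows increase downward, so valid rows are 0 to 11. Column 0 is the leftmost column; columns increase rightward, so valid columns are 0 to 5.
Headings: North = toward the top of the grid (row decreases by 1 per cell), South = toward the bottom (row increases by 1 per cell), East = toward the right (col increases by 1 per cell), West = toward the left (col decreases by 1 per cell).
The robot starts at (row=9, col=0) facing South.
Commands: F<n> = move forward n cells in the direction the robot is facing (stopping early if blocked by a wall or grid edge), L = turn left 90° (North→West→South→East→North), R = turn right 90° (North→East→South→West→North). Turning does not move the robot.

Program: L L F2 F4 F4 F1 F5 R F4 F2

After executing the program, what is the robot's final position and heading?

Answer: Final position: (row=0, col=5), facing East

Derivation:
Start: (row=9, col=0), facing South
  L: turn left, now facing East
  L: turn left, now facing North
  F2: move forward 2, now at (row=7, col=0)
  F4: move forward 4, now at (row=3, col=0)
  F4: move forward 3/4 (blocked), now at (row=0, col=0)
  F1: move forward 0/1 (blocked), now at (row=0, col=0)
  F5: move forward 0/5 (blocked), now at (row=0, col=0)
  R: turn right, now facing East
  F4: move forward 4, now at (row=0, col=4)
  F2: move forward 1/2 (blocked), now at (row=0, col=5)
Final: (row=0, col=5), facing East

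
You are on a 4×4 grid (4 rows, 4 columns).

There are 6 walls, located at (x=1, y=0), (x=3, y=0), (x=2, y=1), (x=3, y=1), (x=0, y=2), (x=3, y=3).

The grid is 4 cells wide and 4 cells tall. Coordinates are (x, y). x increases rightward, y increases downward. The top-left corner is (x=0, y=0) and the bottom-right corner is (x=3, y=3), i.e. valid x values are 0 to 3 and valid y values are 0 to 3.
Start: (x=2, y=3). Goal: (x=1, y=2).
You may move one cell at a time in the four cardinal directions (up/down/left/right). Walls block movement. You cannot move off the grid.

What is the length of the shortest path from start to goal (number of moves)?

Answer: Shortest path length: 2

Derivation:
BFS from (x=2, y=3) until reaching (x=1, y=2):
  Distance 0: (x=2, y=3)
  Distance 1: (x=2, y=2), (x=1, y=3)
  Distance 2: (x=1, y=2), (x=3, y=2), (x=0, y=3)  <- goal reached here
One shortest path (2 moves): (x=2, y=3) -> (x=1, y=3) -> (x=1, y=2)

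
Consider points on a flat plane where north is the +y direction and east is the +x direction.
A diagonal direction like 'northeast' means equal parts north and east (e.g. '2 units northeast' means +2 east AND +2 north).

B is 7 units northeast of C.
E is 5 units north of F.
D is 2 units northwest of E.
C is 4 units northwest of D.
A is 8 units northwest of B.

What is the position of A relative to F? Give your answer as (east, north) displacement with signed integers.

Place F at the origin (east=0, north=0).
  E is 5 units north of F: delta (east=+0, north=+5); E at (east=0, north=5).
  D is 2 units northwest of E: delta (east=-2, north=+2); D at (east=-2, north=7).
  C is 4 units northwest of D: delta (east=-4, north=+4); C at (east=-6, north=11).
  B is 7 units northeast of C: delta (east=+7, north=+7); B at (east=1, north=18).
  A is 8 units northwest of B: delta (east=-8, north=+8); A at (east=-7, north=26).
Therefore A relative to F: (east=-7, north=26).

Answer: A is at (east=-7, north=26) relative to F.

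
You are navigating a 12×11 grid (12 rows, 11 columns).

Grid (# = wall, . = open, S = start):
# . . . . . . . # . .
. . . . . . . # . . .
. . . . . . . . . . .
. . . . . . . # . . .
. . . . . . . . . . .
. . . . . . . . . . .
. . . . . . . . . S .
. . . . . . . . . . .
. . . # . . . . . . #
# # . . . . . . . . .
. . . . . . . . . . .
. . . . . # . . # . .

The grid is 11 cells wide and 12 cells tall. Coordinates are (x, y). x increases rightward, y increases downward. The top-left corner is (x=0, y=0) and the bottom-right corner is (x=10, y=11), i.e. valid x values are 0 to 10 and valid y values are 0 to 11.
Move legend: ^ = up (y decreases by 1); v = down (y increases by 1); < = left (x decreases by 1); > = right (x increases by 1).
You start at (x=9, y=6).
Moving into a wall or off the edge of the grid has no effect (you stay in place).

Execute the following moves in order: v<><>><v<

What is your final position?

Answer: Final position: (x=8, y=8)

Derivation:
Start: (x=9, y=6)
  v (down): (x=9, y=6) -> (x=9, y=7)
  < (left): (x=9, y=7) -> (x=8, y=7)
  > (right): (x=8, y=7) -> (x=9, y=7)
  < (left): (x=9, y=7) -> (x=8, y=7)
  > (right): (x=8, y=7) -> (x=9, y=7)
  > (right): (x=9, y=7) -> (x=10, y=7)
  < (left): (x=10, y=7) -> (x=9, y=7)
  v (down): (x=9, y=7) -> (x=9, y=8)
  < (left): (x=9, y=8) -> (x=8, y=8)
Final: (x=8, y=8)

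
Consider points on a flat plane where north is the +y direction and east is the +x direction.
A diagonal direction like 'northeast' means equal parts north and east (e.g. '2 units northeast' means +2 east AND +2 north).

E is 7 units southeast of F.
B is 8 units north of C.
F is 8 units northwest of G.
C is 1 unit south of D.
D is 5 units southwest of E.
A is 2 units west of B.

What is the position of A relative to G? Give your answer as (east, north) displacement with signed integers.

Answer: A is at (east=-8, north=3) relative to G.

Derivation:
Place G at the origin (east=0, north=0).
  F is 8 units northwest of G: delta (east=-8, north=+8); F at (east=-8, north=8).
  E is 7 units southeast of F: delta (east=+7, north=-7); E at (east=-1, north=1).
  D is 5 units southwest of E: delta (east=-5, north=-5); D at (east=-6, north=-4).
  C is 1 unit south of D: delta (east=+0, north=-1); C at (east=-6, north=-5).
  B is 8 units north of C: delta (east=+0, north=+8); B at (east=-6, north=3).
  A is 2 units west of B: delta (east=-2, north=+0); A at (east=-8, north=3).
Therefore A relative to G: (east=-8, north=3).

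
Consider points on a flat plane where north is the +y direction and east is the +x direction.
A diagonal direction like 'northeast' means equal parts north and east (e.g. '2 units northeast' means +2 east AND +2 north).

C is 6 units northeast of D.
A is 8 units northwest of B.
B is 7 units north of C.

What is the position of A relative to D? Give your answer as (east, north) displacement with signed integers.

Place D at the origin (east=0, north=0).
  C is 6 units northeast of D: delta (east=+6, north=+6); C at (east=6, north=6).
  B is 7 units north of C: delta (east=+0, north=+7); B at (east=6, north=13).
  A is 8 units northwest of B: delta (east=-8, north=+8); A at (east=-2, north=21).
Therefore A relative to D: (east=-2, north=21).

Answer: A is at (east=-2, north=21) relative to D.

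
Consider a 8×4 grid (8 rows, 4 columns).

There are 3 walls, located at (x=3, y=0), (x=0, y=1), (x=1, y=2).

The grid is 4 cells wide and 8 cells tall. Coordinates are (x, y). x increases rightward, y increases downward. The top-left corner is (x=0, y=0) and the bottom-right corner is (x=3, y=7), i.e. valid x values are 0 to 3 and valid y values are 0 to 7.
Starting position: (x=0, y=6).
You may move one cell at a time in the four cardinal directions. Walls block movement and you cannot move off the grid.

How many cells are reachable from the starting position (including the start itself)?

BFS flood-fill from (x=0, y=6):
  Distance 0: (x=0, y=6)
  Distance 1: (x=0, y=5), (x=1, y=6), (x=0, y=7)
  Distance 2: (x=0, y=4), (x=1, y=5), (x=2, y=6), (x=1, y=7)
  Distance 3: (x=0, y=3), (x=1, y=4), (x=2, y=5), (x=3, y=6), (x=2, y=7)
  Distance 4: (x=0, y=2), (x=1, y=3), (x=2, y=4), (x=3, y=5), (x=3, y=7)
  Distance 5: (x=2, y=3), (x=3, y=4)
  Distance 6: (x=2, y=2), (x=3, y=3)
  Distance 7: (x=2, y=1), (x=3, y=2)
  Distance 8: (x=2, y=0), (x=1, y=1), (x=3, y=1)
  Distance 9: (x=1, y=0)
  Distance 10: (x=0, y=0)
Total reachable: 29 (grid has 29 open cells total)

Answer: Reachable cells: 29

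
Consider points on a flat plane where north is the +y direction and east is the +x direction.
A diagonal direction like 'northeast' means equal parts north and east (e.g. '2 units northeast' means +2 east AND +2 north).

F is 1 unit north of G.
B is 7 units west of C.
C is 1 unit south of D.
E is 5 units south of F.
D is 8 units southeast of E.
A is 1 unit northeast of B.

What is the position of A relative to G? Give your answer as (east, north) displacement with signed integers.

Answer: A is at (east=2, north=-12) relative to G.

Derivation:
Place G at the origin (east=0, north=0).
  F is 1 unit north of G: delta (east=+0, north=+1); F at (east=0, north=1).
  E is 5 units south of F: delta (east=+0, north=-5); E at (east=0, north=-4).
  D is 8 units southeast of E: delta (east=+8, north=-8); D at (east=8, north=-12).
  C is 1 unit south of D: delta (east=+0, north=-1); C at (east=8, north=-13).
  B is 7 units west of C: delta (east=-7, north=+0); B at (east=1, north=-13).
  A is 1 unit northeast of B: delta (east=+1, north=+1); A at (east=2, north=-12).
Therefore A relative to G: (east=2, north=-12).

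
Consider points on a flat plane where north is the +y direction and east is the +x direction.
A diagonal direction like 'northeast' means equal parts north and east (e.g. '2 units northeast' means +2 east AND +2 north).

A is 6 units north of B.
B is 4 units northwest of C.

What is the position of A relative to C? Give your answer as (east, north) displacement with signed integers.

Place C at the origin (east=0, north=0).
  B is 4 units northwest of C: delta (east=-4, north=+4); B at (east=-4, north=4).
  A is 6 units north of B: delta (east=+0, north=+6); A at (east=-4, north=10).
Therefore A relative to C: (east=-4, north=10).

Answer: A is at (east=-4, north=10) relative to C.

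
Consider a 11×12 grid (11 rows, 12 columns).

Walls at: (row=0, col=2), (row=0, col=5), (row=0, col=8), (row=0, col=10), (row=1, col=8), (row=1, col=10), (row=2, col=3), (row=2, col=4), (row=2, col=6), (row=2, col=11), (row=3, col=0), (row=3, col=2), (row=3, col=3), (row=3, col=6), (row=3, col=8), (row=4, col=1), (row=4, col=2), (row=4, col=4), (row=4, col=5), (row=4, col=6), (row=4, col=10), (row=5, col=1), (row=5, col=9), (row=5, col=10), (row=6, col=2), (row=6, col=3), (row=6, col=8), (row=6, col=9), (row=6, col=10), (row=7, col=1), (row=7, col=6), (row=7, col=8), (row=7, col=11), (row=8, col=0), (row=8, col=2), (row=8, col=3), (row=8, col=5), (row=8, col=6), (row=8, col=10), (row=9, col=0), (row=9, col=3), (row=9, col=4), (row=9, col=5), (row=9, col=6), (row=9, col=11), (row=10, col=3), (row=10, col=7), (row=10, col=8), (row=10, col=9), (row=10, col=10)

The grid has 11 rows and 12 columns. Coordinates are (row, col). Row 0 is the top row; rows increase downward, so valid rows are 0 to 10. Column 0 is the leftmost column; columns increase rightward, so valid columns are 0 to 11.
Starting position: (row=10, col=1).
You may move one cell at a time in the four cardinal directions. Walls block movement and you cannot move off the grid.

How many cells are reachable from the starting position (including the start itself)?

BFS flood-fill from (row=10, col=1):
  Distance 0: (row=10, col=1)
  Distance 1: (row=9, col=1), (row=10, col=0), (row=10, col=2)
  Distance 2: (row=8, col=1), (row=9, col=2)
Total reachable: 6 (grid has 82 open cells total)

Answer: Reachable cells: 6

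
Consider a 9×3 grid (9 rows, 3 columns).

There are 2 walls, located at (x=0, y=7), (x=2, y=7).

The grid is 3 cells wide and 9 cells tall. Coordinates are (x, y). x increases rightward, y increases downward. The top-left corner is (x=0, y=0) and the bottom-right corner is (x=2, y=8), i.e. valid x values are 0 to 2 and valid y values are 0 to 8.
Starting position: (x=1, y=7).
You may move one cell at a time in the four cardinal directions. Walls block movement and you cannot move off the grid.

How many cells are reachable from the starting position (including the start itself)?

Answer: Reachable cells: 25

Derivation:
BFS flood-fill from (x=1, y=7):
  Distance 0: (x=1, y=7)
  Distance 1: (x=1, y=6), (x=1, y=8)
  Distance 2: (x=1, y=5), (x=0, y=6), (x=2, y=6), (x=0, y=8), (x=2, y=8)
  Distance 3: (x=1, y=4), (x=0, y=5), (x=2, y=5)
  Distance 4: (x=1, y=3), (x=0, y=4), (x=2, y=4)
  Distance 5: (x=1, y=2), (x=0, y=3), (x=2, y=3)
  Distance 6: (x=1, y=1), (x=0, y=2), (x=2, y=2)
  Distance 7: (x=1, y=0), (x=0, y=1), (x=2, y=1)
  Distance 8: (x=0, y=0), (x=2, y=0)
Total reachable: 25 (grid has 25 open cells total)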